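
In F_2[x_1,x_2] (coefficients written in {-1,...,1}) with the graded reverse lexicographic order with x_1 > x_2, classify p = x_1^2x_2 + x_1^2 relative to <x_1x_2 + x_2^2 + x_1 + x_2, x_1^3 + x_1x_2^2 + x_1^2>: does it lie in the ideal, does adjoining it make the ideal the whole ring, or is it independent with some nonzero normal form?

x_1^2x_2 + x_1^2 lies in I (it reduces to 0).

First compute the reduced Gröbner basis of I by Buchberger's algorithm.
f_1 = x_1x_2 + x_2^2 + x_1 + x_2, LT = x_1x_2.
f_2 = x_1^3 + x_1x_2^2 + x_1^2, LT = x_1^3.

S(f_1,f_2): lcm = x_1^3x_2. S = x_1^2x_2^2 + x_1x_2^3 + x_1^3.
  leading term x_1^2x_2^2: subtract (x_1x_2)·f_1 from x_1^2x_2^2 + x_1x_2^3 + x_1^3 → x_1^3 + x_1^2x_2 + x_1x_2^2
  leading term x_1^3: subtract (1)·f_2 from x_1^3 + x_1^2x_2 + x_1x_2^2 → x_1^2x_2 + x_1^2
  leading term x_1^2x_2: subtract (x_1)·f_1 from x_1^2x_2 + x_1^2 → x_1x_2^2 + x_1x_2
  leading term x_1x_2^2: subtract (x_2)·f_1 from x_1x_2^2 + x_1x_2 → x_2^3 + x_2^2
  leading term x_2^3: no divisor's leading term divides it; move x_2^3 to the remainder.
  leading term x_2^2: no divisor's leading term divides it; move x_2^2 to the remainder.
  remainder x_2^3 + x_2^2 ≠ 0; add h_3 = x_2^3 + x_2^2 to the basis.

The other S-polynomials (S(f_1,h_3), S(f_2,h_3)) all reduce to 0 modulo the current basis, so we have a Gröbner basis.
Inter-reduce: drop elements whose leading term is divisible by another's, tail-reduce, and make monic.
Reduced Gröbner basis: {x_1^3 + x_1^2 + x_2^2 + x_1 + x_2, x_2^3 + x_2^2, x_1x_2 + x_2^2 + x_1 + x_2}.
Label its elements g_1 = x_1^3 + x_1^2 + x_2^2 + x_1 + x_2, g_2 = x_2^3 + x_2^2, g_3 = x_1x_2 + x_2^2 + x_1 + x_2.

Reduce p = x_1^2x_2 + x_1^2 modulo G:
  leading term x_1^2x_2: subtract (x_1)·g_3 from x_1^2x_2 + x_1^2 → x_1x_2^2 + x_1x_2
  leading term x_1x_2^2: subtract (x_2)·g_3 from x_1x_2^2 + x_1x_2 → x_2^3 + x_2^2
  leading term x_2^3: subtract (1)·g_2 from x_2^3 + x_2^2 → 0
  normal form = 0.
Since the normal form is 0, p ∈ I.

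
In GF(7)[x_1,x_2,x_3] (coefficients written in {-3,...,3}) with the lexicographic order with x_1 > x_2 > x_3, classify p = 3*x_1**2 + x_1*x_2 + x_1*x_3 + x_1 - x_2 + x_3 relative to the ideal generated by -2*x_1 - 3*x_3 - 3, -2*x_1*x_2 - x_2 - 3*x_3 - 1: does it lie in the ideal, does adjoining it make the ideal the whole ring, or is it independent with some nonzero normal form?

First compute the reduced Gröbner basis of I by Buchberger's algorithm.
f_1 = -2*x_1 - 3*x_3 - 3, LT = x_1.
f_2 = -2*x_1*x_2 - x_2 - 3*x_3 - 1, LT = x_1*x_2.

S(f_1,f_2): lcm = x_1*x_2. S = -2*x_2*x_3 + x_2 + 2*x_3 + 3.
  leading term x_2*x_3: no divisor's leading term divides it; move -2*x_2*x_3 to the remainder.
  leading term x_2: no divisor's leading term divides it; move x_2 to the remainder.
  leading term x_3: no divisor's leading term divides it; move 2*x_3 to the remainder.
  leading term 1: no divisor's leading term divides it; move 3 to the remainder.
  remainder -2*x_2*x_3 + x_2 + 2*x_3 + 3 ≠ 0; add h_3 = -2*x_2*x_3 + x_2 + 2*x_3 + 3 to the basis.

The other S-polynomials (S(f_1,h_3), S(f_2,h_3)) all reduce to 0 modulo the current basis, so we have a Gröbner basis.
Inter-reduce: drop elements whose leading term is divisible by another's, tail-reduce, and make monic.
Reduced Gröbner basis: {x_1 - 2*x_3 - 2, x_2*x_3 + 3*x_2 - x_3 + 2}.
Label its elements g_1 = x_1 - 2*x_3 - 2, g_2 = x_2*x_3 + 3*x_2 - x_3 + 2.

Reduce p = 3*x_1**2 + x_1*x_2 + x_1*x_3 + x_1 - x_2 + x_3 modulo G:
  leading term x_1**2: subtract (3*x_1)·g_1 from 3*x_1**2 + x_1*x_2 + x_1*x_3 + x_1 - x_2 + x_3 → x_1*x_2 - x_2 + x_3
  leading term x_1*x_2: subtract (x_2)·g_1 from x_1*x_2 - x_2 + x_3 → 2*x_2*x_3 + x_2 + x_3
  leading term x_2*x_3: subtract (2)·g_2 from 2*x_2*x_3 + x_2 + x_3 → 2*x_2 + 3*x_3 + 3
  leading term x_2: no divisor's leading term divides it; move 2*x_2 to the remainder.
  leading term x_3: no divisor's leading term divides it; move 3*x_3 to the remainder.
  leading term 1: no divisor's leading term divides it; move 3 to the remainder.
  normal form = 2*x_2 + 3*x_3 + 3.
The normal form is nonzero, so p ∉ I. Since p minus its normal form lies in I, I + (p) = I + (r) where r = 2*x_2 + 3*x_3 + 3; decide whether this ideal is the whole ring.
Run Buchberger on G together with r (pairs among the g_i already reduce to 0 since G is a Gröbner basis):
g_1 = x_1 - 2*x_3 - 2, LT = x_1.
g_2 = x_2*x_3 + 3*x_2 - x_3 + 2, LT = x_2*x_3.
r = 2*x_2 + 3*x_3 + 3, LT = x_2.

S(g_2,r): lcm = x_2*x_3. S = 3*x_2 + 2*x_3**2 + x_3 + 2.
  leading term x_2: subtract (-2)·r from 3*x_2 + 2*x_3**2 + x_3 + 2 → 2*x_3**2 + 1
  leading term x_3**2: no divisor's leading term divides it; move 2*x_3**2 to the remainder.
  leading term 1: no divisor's leading term divides it; move 1 to the remainder.
  remainder 2*x_3**2 + 1 ≠ 0; add m_4 = 2*x_3**2 + 1 to the basis.

The other S-polynomials (S(g_1,g_2), S(g_1,r), S(g_1,m_4), S(g_2,m_4), S(r,m_4)) all reduce to 0 modulo the current basis, so we have a Gröbner basis.
Inter-reduce: drop elements whose leading term is divisible by another's, tail-reduce, and make monic.
Reduced Gröbner basis: {x_1 - 2*x_3 - 2, x_2 - 2*x_3 - 2, x_3**2 - 3}.
The reduced Gröbner basis of I + (p) is {x_1 - 2*x_3 - 2, x_2 - 2*x_3 - 2, x_3**2 - 3} ≠ {1}, a proper ideal, so the enlarged system stays consistent: p is independent of I, with normal form 2*x_2 + 3*x_3 + 3.

3*x_1**2 + x_1*x_2 + x_1*x_3 + x_1 - x_2 + x_3 is independent of I; its normal form modulo I is 2*x_2 + 3*x_3 + 3.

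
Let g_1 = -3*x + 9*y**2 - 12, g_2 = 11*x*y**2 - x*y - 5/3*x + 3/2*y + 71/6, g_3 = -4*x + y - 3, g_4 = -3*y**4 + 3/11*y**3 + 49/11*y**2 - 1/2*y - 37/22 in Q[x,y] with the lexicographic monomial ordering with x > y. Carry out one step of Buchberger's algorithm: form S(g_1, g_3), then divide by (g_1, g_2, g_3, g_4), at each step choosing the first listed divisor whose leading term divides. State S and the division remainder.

lcm(LM(g_1), LM(g_3)) = x.
S = (lcm/LT(g_1))·g_1 − (lcm/LT(g_3))·g_3 = -3*y**2 + 1/4*y + 13/4.
Reduce S modulo (g_1, g_2, g_3, g_4) in that order:
  leading term y**2: no divisor's leading term divides it; move -3*y**2 to the remainder.
  leading term y: no divisor's leading term divides it; move 1/4*y to the remainder.
  leading term 1: no divisor's leading term divides it; move 13/4 to the remainder.
The remainder -3*y**2 + 1/4*y + 13/4 is nonzero, so it would be added as the next basis element.
An S-polynomial is built so that the two leading terms cancel; whether anything survives reduction is exactly the Gröbner-basis criterion.

S(g_1, g_3) = -3*y**2 + 1/4*y + 13/4; remainder on division = -3*y**2 + 1/4*y + 13/4.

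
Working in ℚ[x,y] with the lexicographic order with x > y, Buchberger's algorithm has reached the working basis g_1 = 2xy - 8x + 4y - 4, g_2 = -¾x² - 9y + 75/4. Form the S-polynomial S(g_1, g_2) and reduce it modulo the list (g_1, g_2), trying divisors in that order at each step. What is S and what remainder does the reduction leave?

S(g_1, g_2) = -4x² + 2xy - 2x - 12y² + 25y; remainder on division = 6x - 12y² + 69y - 96.

lcm(LM(g_1), LM(g_2)) = x²y.
S = (lcm/LT(g_1))·g_1 − (lcm/LT(g_2))·g_2 = -4x² + 2xy - 2x - 12y² + 25y.
Reduce S modulo (g_1, g_2) in that order:
  leading term x²: subtract (16/3)·g_2 from -4x² + 2xy - 2x - 12y² + 25y → 2xy - 2x - 12y² + 73y - 100
  leading term xy: subtract (1)·g_1 from 2xy - 2x - 12y² + 73y - 100 → 6x - 12y² + 69y - 96
  leading term x: no divisor's leading term divides it; move 6x to the remainder.
  leading term y²: no divisor's leading term divides it; move -12y² to the remainder.
  leading term y: no divisor's leading term divides it; move 69y to the remainder.
  leading term 1: no divisor's leading term divides it; move -96 to the remainder.
The remainder 6x - 12y² + 69y - 96 is nonzero, so it would be added as the next basis element.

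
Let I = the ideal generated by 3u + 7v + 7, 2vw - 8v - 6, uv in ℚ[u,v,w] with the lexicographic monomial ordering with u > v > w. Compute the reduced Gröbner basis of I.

f_1 = 3u + 7v + 7, LT = u.
f_2 = 2vw - 8v - 6, LT = vw.
f_3 = uv, LT = uv.

S(f_1,f_3): lcm = uv. S = 7/3v² + 7/3v.
  leading term v²: no divisor's leading term divides it; move 7/3v² to the remainder.
  leading term v: no divisor's leading term divides it; move 7/3v to the remainder.
  remainder 7/3v² + 7/3v ≠ 0; add g_4 = 7/3v² + 7/3v to the basis.

S(f_2,f_3): lcm = uvw. S = -4uv - 3u.
  leading term uv: subtract (-4/3v)·f_1 from -4uv - 3u → -3u + 28/3v² + 28/3v
  leading term u: subtract (-1)·f_1 from -3u + 28/3v² + 28/3v → 28/3v² + 49/3v + 7
  leading term v²: subtract (4)·g_4 from 28/3v² + 49/3v + 7 → 7v + 7
  leading term v: no divisor's leading term divides it; move 7v to the remainder.
  leading term 1: no divisor's leading term divides it; move 7 to the remainder.
  remainder 7v + 7 ≠ 0; add g_5 = 7v + 7 to the basis.

S(f_2,g_5): lcm = vw. S = -4v - w - 3.
  leading term v: subtract (-4/7)·g_5 from -4v - w - 3 → -w + 1
  leading term w: no divisor's leading term divides it; move -w to the remainder.
  leading term 1: no divisor's leading term divides it; move 1 to the remainder.
  remainder -w + 1 ≠ 0; add g_6 = -w + 1 to the basis.

The other S-polynomials (S(f_1,f_2), S(f_1,g_4), S(f_2,g_4), S(f_3,g_4), S(f_1,g_5), S(f_3,g_5), S(g_4,g_5), S(f_1,g_6), S(f_2,g_6), S(f_3,g_6), S(g_4,g_6), S(g_5,g_6)) all reduce to 0 modulo the current basis, so we have a Gröbner basis.
Inter-reduce: drop elements whose leading term is divisible by another's, tail-reduce, and make monic.

G = {u, v + 1, w - 1}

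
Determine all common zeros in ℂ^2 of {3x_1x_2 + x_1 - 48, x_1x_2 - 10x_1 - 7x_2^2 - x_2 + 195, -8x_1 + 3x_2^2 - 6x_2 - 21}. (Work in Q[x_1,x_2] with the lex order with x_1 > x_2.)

{(3, 5)}

Compute a lex Gröbner basis by Buchberger's algorithm.
f_1 = 3x_1x_2 + x_1 - 48, LT = x_1x_2.
f_2 = x_1x_2 - 10x_1 - 7x_2^2 - x_2 + 195, LT = x_1x_2.
f_3 = -8x_1 + 3x_2^2 - 6x_2 - 21, LT = x_1.

S(f_1,f_2): lcm = x_1x_2. S = 31/3x_1 + 7x_2^2 + x_2 - 211.
  reduce S modulo (f_1, f_2, f_3):
  remainder 87/8x_2^2 - 27/4x_2 - 1905/8 ≠ 0; add h_4 = 87/8x_2^2 - 27/4x_2 - 1905/8 to the basis.

S(f_1,f_3): lcm = x_1x_2. S = 1/3x_1 + 3/8x_2^3 - 3/4x_2^2 - 21/8x_2 - 16.
  reduce S modulo (f_1, f_2, f_3, h_4):
  remainder 4283/841x_2 - 21415/841 ≠ 0; add h_5 = 4283/841x_2 - 21415/841 to the basis.

The other S-polynomials (S(f_2,f_3), S(f_1,h_4), S(f_2,h_4), S(f_3,h_4), S(f_1,h_5), S(f_2,h_5), S(f_3,h_5), S(h_4,h_5)) all reduce to 0 modulo the current basis, so we have a Gröbner basis.
Inter-reduce: drop elements whose leading term is divisible by another's, tail-reduce, and make monic.
Reduced Gröbner basis: {x_1 - 3, x_2 - 5}.

From the last basis element, x_2 - 5 = 0, so x_2 takes values in {5}. Each choice, substituted upward through the basis, yields the corresponding point(s) of the solution set.
  x_2 = 5: the earlier basis element becomes x_1 - 3 = 0, giving x_1 = 3 — point (3, 5).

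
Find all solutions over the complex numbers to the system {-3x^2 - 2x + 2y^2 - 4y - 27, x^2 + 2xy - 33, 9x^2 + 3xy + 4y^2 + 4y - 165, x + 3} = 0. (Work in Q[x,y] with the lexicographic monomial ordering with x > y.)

{(-3, -4)}

Compute a lex Gröbner basis by Buchberger's algorithm.
f_1 = -3x^2 - 2x + 2y^2 - 4y - 27, LT = x^2.
f_2 = x^2 + 2xy - 33, LT = x^2.
f_3 = 9x^2 + 3xy + 4y^2 + 4y - 165, LT = x^2.
f_4 = x + 3, LT = x.

S(f_1,f_2): lcm = x^2. S = -2xy + 2/3x - 2/3y^2 + 4/3y + 42.
  reduce S modulo (f_1, f_2, f_3, f_4):
  remainder -2/3y^2 + 22/3y + 40 ≠ 0; add h_5 = -2/3y^2 + 22/3y + 40 to the basis.

S(f_1,f_3): lcm = x^2. S = -1/3xy + 2/3x - 10/9y^2 + 8/9y + 82/3.
  reduce S modulo (f_1, f_2, f_3, f_4, h_5):
  remainder -31/3y - 124/3 ≠ 0; add h_6 = -31/3y - 124/3 to the basis.

The other S-polynomials (S(f_1,f_4), S(f_2,f_3), S(f_2,f_4), S(f_3,f_4), S(f_1,h_5), S(f_2,h_5), S(f_3,h_5), S(f_4,h_5), S(f_1,h_6), S(f_2,h_6), S(f_3,h_6), S(f_4,h_6), S(h_5,h_6)) all reduce to 0 modulo the current basis, so we have a Gröbner basis.
Inter-reduce: drop elements whose leading term is divisible by another's, tail-reduce, and make monic.
Reduced Gröbner basis: {x + 3, y + 4}.

Since the basis is lex-ordered, y + 4 is univariate in y. Its roots are {-4}. Back-substituting each root into the other basis elements fixes the other coordinates.
  y = -4: the earlier basis element becomes x + 3 = 0, giving x = -3 — point (-3, -4).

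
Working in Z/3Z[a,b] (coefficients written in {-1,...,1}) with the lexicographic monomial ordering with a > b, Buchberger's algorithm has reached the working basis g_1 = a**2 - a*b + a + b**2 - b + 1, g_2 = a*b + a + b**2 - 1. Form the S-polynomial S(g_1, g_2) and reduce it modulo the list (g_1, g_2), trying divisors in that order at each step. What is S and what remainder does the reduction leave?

S(g_1, g_2) = -a**2 + a*b**2 + a*b + a + b**3 - b**2 + b; remainder on division = b**2 + b.

lcm(LM(g_1), LM(g_2)) = a**2*b.
S = (lcm/LT(g_1))·g_1 − (lcm/LT(g_2))·g_2 = -a**2 + a*b**2 + a*b + a + b**3 - b**2 + b.
Reduce S modulo (g_1, g_2) in that order:
  leading term a**2: subtract (-1)·g_1 from -a**2 + a*b**2 + a*b + a + b**3 - b**2 + b → a*b**2 - a + b**3 + 1
  leading term a*b**2: subtract (b)·g_2 from a*b**2 - a + b**3 + 1 → -a*b - a + b + 1
  leading term a*b: subtract (-1)·g_2 from -a*b - a + b + 1 → b**2 + b
  leading term b**2: no divisor's leading term divides it; move b**2 to the remainder.
  leading term b: no divisor's leading term divides it; move b to the remainder.
The remainder b**2 + b is nonzero, so it would be added as the next basis element.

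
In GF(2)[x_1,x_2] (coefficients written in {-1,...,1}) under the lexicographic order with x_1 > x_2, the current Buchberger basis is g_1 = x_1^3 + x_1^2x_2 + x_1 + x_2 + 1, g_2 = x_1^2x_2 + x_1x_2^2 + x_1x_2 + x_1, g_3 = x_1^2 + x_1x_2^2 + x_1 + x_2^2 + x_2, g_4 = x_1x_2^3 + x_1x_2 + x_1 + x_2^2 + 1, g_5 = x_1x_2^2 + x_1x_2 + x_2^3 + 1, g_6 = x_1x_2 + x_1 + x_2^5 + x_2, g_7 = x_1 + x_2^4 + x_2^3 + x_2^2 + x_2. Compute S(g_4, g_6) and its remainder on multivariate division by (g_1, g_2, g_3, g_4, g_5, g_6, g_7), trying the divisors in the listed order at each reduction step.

lcm(LM(g_4), LM(g_6)) = x_1x_2^3.
S = (lcm/LT(g_4))·g_4 − (lcm/LT(g_6))·g_6 = x_1x_2^2 + x_1x_2 + x_1 + x_2^7 + x_2^3 + x_2^2 + 1.
Reduce S modulo (g_1, g_2, g_3, g_4, g_5, g_6, g_7) in that order:
  leading term x_1x_2^2: subtract (1)·g_5 from x_1x_2^2 + x_1x_2 + x_1 + x_2^7 + x_2^3 + x_2^2 + 1 → x_1 + x_2^7 + x_2^2
  leading term x_1: subtract (1)·g_7 from x_1 + x_2^7 + x_2^2 → x_2^7 + x_2^4 + x_2^3 + x_2
  leading term x_2^7: no divisor's leading term divides it; move x_2^7 to the remainder.
  leading term x_2^4: no divisor's leading term divides it; move x_2^4 to the remainder.
  leading term x_2^3: no divisor's leading term divides it; move x_2^3 to the remainder.
  leading term x_2: no divisor's leading term divides it; move x_2 to the remainder.
The remainder x_2^7 + x_2^4 + x_2^3 + x_2 is nonzero, so it would be added as the next basis element.

S(g_4, g_6) = x_1x_2^2 + x_1x_2 + x_1 + x_2^7 + x_2^3 + x_2^2 + 1; remainder on division = x_2^7 + x_2^4 + x_2^3 + x_2.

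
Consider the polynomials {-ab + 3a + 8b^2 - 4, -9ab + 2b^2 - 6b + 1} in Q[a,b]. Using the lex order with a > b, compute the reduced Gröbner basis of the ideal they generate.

This is the nonlinear analogue of row-reducing a linear system.

f_1 = -ab + 3a + 8b^2 - 4, LT = ab.
f_2 = -9ab + 2b^2 - 6b + 1, LT = ab.

S(f_1,f_2): lcm = ab. S = -3a - 70/9b^2 - 2/3b + 37/9.
  leading term a: no divisor's leading term divides it; move -3a to the remainder.
  leading term b^2: no divisor's leading term divides it; move -70/9b^2 to the remainder.
  leading term b: no divisor's leading term divides it; move -2/3b to the remainder.
  leading term 1: no divisor's leading term divides it; move 37/9 to the remainder.
  remainder -3a - 70/9b^2 - 2/3b + 37/9 ≠ 0; add g_3 = -3a - 70/9b^2 - 2/3b + 37/9 to the basis.

S(f_1,g_3): lcm = ab. S = -3a - 70/27b^3 - 74/9b^2 + 37/27b + 4.
  leading term a: subtract (1)·g_3 from -3a - 70/27b^3 - 74/9b^2 + 37/27b + 4 → -70/27b^3 - 4/9b^2 + 55/27b - 1/9
  leading term b^3: no divisor's leading term divides it; move -70/27b^3 to the remainder.
  leading term b^2: no divisor's leading term divides it; move -4/9b^2 to the remainder.
  leading term b: no divisor's leading term divides it; move 55/27b to the remainder.
  leading term 1: no divisor's leading term divides it; move -1/9 to the remainder.
  remainder -70/27b^3 - 4/9b^2 + 55/27b - 1/9 ≠ 0; add g_4 = -70/27b^3 - 4/9b^2 + 55/27b - 1/9 to the basis.

The other S-polynomials (S(f_2,g_3), S(f_1,g_4), S(f_2,g_4), S(g_3,g_4)) all reduce to 0 modulo the current basis, so we have a Gröbner basis.
Inter-reduce: drop elements whose leading term is divisible by another's, tail-reduce, and make monic.

G = {a + 70/27b^2 + 2/9b - 37/27, b^3 + 6/35b^2 - 11/14b + 3/70}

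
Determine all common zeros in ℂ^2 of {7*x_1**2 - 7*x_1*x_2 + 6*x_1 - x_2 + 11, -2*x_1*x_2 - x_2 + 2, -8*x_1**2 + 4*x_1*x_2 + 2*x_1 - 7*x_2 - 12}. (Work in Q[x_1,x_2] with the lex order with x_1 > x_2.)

{(-1, -2)}

Compute a lex Gröbner basis by Buchberger's algorithm.
f_1 = 7*x_1**2 - 7*x_1*x_2 + 6*x_1 - x_2 + 11, LT = x_1**2.
f_2 = -2*x_1*x_2 - x_2 + 2, LT = x_1*x_2.
f_3 = -8*x_1**2 + 4*x_1*x_2 + 2*x_1 - 7*x_2 - 12, LT = x_1**2.

S(f_1,f_2): lcm = x_1**2*x_2. S = -x_1*x_2**2 + 5/14*x_1*x_2 + x_1 - 1/7*x_2**2 + 11/7*x_2.
  leading term x_1*x_2**2: subtract (1/2*x_2)·f_2 from -x_1*x_2**2 + 5/14*x_1*x_2 + x_1 - 1/7*x_2**2 + 11/7*x_2 → 5/14*x_1*x_2 + x_1 + 5/14*x_2**2 + 4/7*x_2
  leading term x_1*x_2: subtract (-5/28)·f_2 from 5/14*x_1*x_2 + x_1 + 5/14*x_2**2 + 4/7*x_2 → x_1 + 5/14*x_2**2 + 11/28*x_2 + 5/14
  leading term x_1: no divisor's leading term divides it; move x_1 to the remainder.
  leading term x_2**2: no divisor's leading term divides it; move 5/14*x_2**2 to the remainder.
  leading term x_2: no divisor's leading term divides it; move 11/28*x_2 to the remainder.
  leading term 1: no divisor's leading term divides it; move 5/14 to the remainder.
  remainder x_1 + 5/14*x_2**2 + 11/28*x_2 + 5/14 ≠ 0; add h_4 = x_1 + 5/14*x_2**2 + 11/28*x_2 + 5/14 to the basis.

S(f_1,f_3): lcm = x_1**2. S = -1/2*x_1*x_2 + 31/28*x_1 - 57/56*x_2 + 1/14.
  leading term x_1*x_2: subtract (1/4)·f_2 from -1/2*x_1*x_2 + 31/28*x_1 - 57/56*x_2 + 1/14 → 31/28*x_1 - 43/56*x_2 - 3/7
  leading term x_1: subtract (31/28)·h_4 from 31/28*x_1 - 43/56*x_2 - 3/7 → -155/392*x_2**2 - 943/784*x_2 - 323/392
  leading term x_2**2: no divisor's leading term divides it; move -155/392*x_2**2 to the remainder.
  leading term x_2: no divisor's leading term divides it; move -943/784*x_2 to the remainder.
  leading term 1: no divisor's leading term divides it; move -323/392 to the remainder.
  remainder -155/392*x_2**2 - 943/784*x_2 - 323/392 ≠ 0; add h_5 = -155/392*x_2**2 - 943/784*x_2 - 323/392 to the basis.

S(f_2,f_3): lcm = x_1**2*x_2. S = 1/2*x_1*x_2**2 + 3/4*x_1*x_2 - x_1 - 7/8*x_2**2 - 3/2*x_2.
  leading term x_1*x_2**2: subtract (-1/4*x_2)·f_2 from 1/2*x_1*x_2**2 + 3/4*x_1*x_2 - x_1 - 7/8*x_2**2 - 3/2*x_2 → 3/4*x_1*x_2 - x_1 - 9/8*x_2**2 - x_2
  leading term x_1*x_2: subtract (-3/8)·f_2 from 3/4*x_1*x_2 - x_1 - 9/8*x_2**2 - x_2 → -x_1 - 9/8*x_2**2 - 11/8*x_2 + 3/4
  leading term x_1: subtract (-1)·h_4 from -x_1 - 9/8*x_2**2 - 11/8*x_2 + 3/4 → -43/56*x_2**2 - 55/56*x_2 + 31/28
  leading term x_2**2: subtract (301/155)·h_5 from -43/56*x_2**2 - 55/56*x_2 + 31/28 → 3357/2480*x_2 + 3357/1240
  leading term x_2: no divisor's leading term divides it; move 3357/2480*x_2 to the remainder.
  leading term 1: no divisor's leading term divides it; move 3357/1240 to the remainder.
  remainder 3357/2480*x_2 + 3357/1240 ≠ 0; add h_6 = 3357/2480*x_2 + 3357/1240 to the basis.

S(f_1,h_4): lcm = x_1**2. S = -5/14*x_1*x_2**2 - 39/28*x_1*x_2 + 1/2*x_1 - 1/7*x_2 + 11/7.
  leading term x_1*x_2**2: subtract (5/28*x_2)·f_2 from -5/14*x_1*x_2**2 - 39/28*x_1*x_2 + 1/2*x_1 - 1/7*x_2 + 11/7 → -39/28*x_1*x_2 + 1/2*x_1 + 5/28*x_2**2 - 1/2*x_2 + 11/7
  leading term x_1*x_2: subtract (39/56)·f_2 from -39/28*x_1*x_2 + 1/2*x_1 + 5/28*x_2**2 - 1/2*x_2 + 11/7 → 1/2*x_1 + 5/28*x_2**2 + 11/56*x_2 + 5/28
  leading term x_1: subtract (1/2)·h_4 from 1/2*x_1 + 5/28*x_2**2 + 11/56*x_2 + 5/28 → 0
  remainder 0.

S(f_2,h_4): lcm = x_1*x_2. S = -5/14*x_2**3 - 11/28*x_2**2 + 1/7*x_2 - 1.
  leading term x_2**3: subtract (28/31*x_2)·h_5 from -5/14*x_2**3 - 11/28*x_2**2 + 1/7*x_2 - 1 → 43/62*x_2**2 + 55/62*x_2 - 1
  leading term x_2**2: subtract (-8428/4805)·h_5 from 43/62*x_2**2 + 55/62*x_2 - 1 → -23499/19220*x_2 - 23499/9610
  leading term x_2: subtract (-28/31)·h_6 from -23499/19220*x_2 - 23499/9610 → 0
  remainder 0.

S(f_3,h_4): lcm = x_1**2. S = -5/14*x_1*x_2**2 - 25/28*x_1*x_2 - 17/28*x_1 + 7/8*x_2 + 3/2.
  leading term x_1*x_2**2: subtract (5/28*x_2)·f_2 from -5/14*x_1*x_2**2 - 25/28*x_1*x_2 - 17/28*x_1 + 7/8*x_2 + 3/2 → -25/28*x_1*x_2 - 17/28*x_1 + 5/28*x_2**2 + 29/56*x_2 + 3/2
  leading term x_1*x_2: subtract (25/56)·f_2 from -25/28*x_1*x_2 - 17/28*x_1 + 5/28*x_2**2 + 29/56*x_2 + 3/2 → -17/28*x_1 + 5/28*x_2**2 + 27/28*x_2 + 17/28
  leading term x_1: subtract (-17/28)·h_4 from -17/28*x_1 + 5/28*x_2**2 + 27/28*x_2 + 17/28 → 155/392*x_2**2 + 943/784*x_2 + 323/392
  leading term x_2**2: subtract (-1)·h_5 from 155/392*x_2**2 + 943/784*x_2 + 323/392 → 0
  remainder 0.

S(f_1,h_5): leading monomials are coprime, so the S-polynomial reduces to 0 (Buchberger's first criterion).
S(f_2,h_5): lcm = x_1*x_2**2. S = -943/310*x_1*x_2 - 323/155*x_1 + 1/2*x_2**2 - x_2.
  leading term x_1*x_2: subtract (943/620)·f_2 from -943/310*x_1*x_2 - 323/155*x_1 + 1/2*x_2**2 - x_2 → -323/155*x_1 + 1/2*x_2**2 + 323/620*x_2 - 943/310
  leading term x_1: subtract (-323/155)·h_4 from -323/155*x_1 + 1/2*x_2**2 + 323/620*x_2 - 943/310 → 270/217*x_2**2 + 2907/2170*x_2 - 2493/1085
  leading term x_2**2: subtract (-3024/961)·h_5 from 270/217*x_2**2 + 2907/2170*x_2 - 2493/1085 → -23499/9610*x_2 - 23499/4805
  leading term x_2: subtract (-56/31)·h_6 from -23499/9610*x_2 - 23499/4805 → 0
  remainder 0.

S(f_3,h_5): leading monomials are coprime, so the S-polynomial reduces to 0 (Buchberger's first criterion).
S(h_4,h_5): leading monomials are coprime, so the S-polynomial reduces to 0 (Buchberger's first criterion).
S(f_1,h_6): leading monomials are coprime, so the S-polynomial reduces to 0 (Buchberger's first criterion).
S(f_2,h_6): lcm = x_1*x_2. S = -2*x_1 + 1/2*x_2 - 1.
  leading term x_1: subtract (-2)·h_4 from -2*x_1 + 1/2*x_2 - 1 → 5/7*x_2**2 + 9/7*x_2 - 2/7
  leading term x_2**2: subtract (-56/31)·h_5 from 5/7*x_2**2 + 9/7*x_2 - 2/7 → -55/62*x_2 - 55/31
  leading term x_2: subtract (-2200/3357)·h_6 from -55/62*x_2 - 55/31 → 0
  remainder 0.

S(f_3,h_6): leading monomials are coprime, so the S-polynomial reduces to 0 (Buchberger's first criterion).
S(h_4,h_6): leading monomials are coprime, so the S-polynomial reduces to 0 (Buchberger's first criterion).
S(h_5,h_6): lcm = x_2**2. S = 323/310*x_2 + 323/155.
  leading term x_2: subtract (2584/3357)·h_6 from 323/310*x_2 + 323/155 → 0
  remainder 0.

Every S-polynomial of the final basis reduces to 0, so we have a Gröbner basis.
Inter-reduce: drop elements whose leading term is divisible by another's, tail-reduce, and make monic.
Reduced Gröbner basis: {x_1 + 1, x_2 + 2}.

From the last basis element, x_2 + 2 = 0, so x_2 takes values in {-2}. Each choice, substituted upward through the basis, yields the corresponding point(s) of the solution set.
  x_2 = -2: the earlier basis element becomes x_1 + 1 = 0, giving x_1 = -1 — point (-1, -2).
Each listed point satisfies every original equation (direct substitution).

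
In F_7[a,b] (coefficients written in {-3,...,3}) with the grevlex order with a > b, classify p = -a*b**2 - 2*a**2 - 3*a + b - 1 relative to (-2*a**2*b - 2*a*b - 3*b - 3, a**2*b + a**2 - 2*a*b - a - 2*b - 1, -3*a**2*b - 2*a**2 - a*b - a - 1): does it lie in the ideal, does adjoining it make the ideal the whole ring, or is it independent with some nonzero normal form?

First compute the reduced Gröbner basis of I by Buchberger's algorithm.
f_1 = -2*a**2*b - 2*a*b - 3*b - 3, LT = a**2*b.
f_2 = a**2*b + a**2 - 2*a*b - a - 2*b - 1, LT = a**2*b.
f_3 = -3*a**2*b - 2*a**2 - a*b - a - 1, LT = a**2*b.

S(f_1,f_2): lcm = a**2*b. S = -a**2 + 3*a*b + a - 1.
  reduce S modulo (f_1, f_2, f_3):
  remainder -a**2 + 3*a*b + a - 1 ≠ 0; add h_4 = -a**2 + 3*a*b + a - 1 to the basis.

S(f_1,f_3): lcm = a**2*b. S = -3*a**2 + 3*a*b + 2*a - 2*b.
  reduce S modulo (f_1, f_2, f_3, h_4):
  remainder a*b - a - 2*b + 3 ≠ 0; add h_5 = a*b - a - 2*b + 3 to the basis.

S(f_1,h_4): lcm = a**2*b. S = 3*a*b**2 + 2*a*b - 3*b - 2.
  reduce S modulo (f_1, f_2, f_3, h_4, h_5):
  remainder -b**2 - 2*a - 2*b - 3 ≠ 0; add h_6 = -b**2 - 2*a - 2*b - 3 to the basis.

S(f_1,h_5): lcm = a**2*b. S = a**2 + 3*a*b - 3*a - 2*b - 2.
  reduce S modulo (f_1, f_2, f_3, h_4, h_5, h_6):
  remainder -3*a + 3*b ≠ 0; add h_7 = -3*a + 3*b to the basis.

The other S-polynomials (S(f_2,f_3), S(f_2,h_4), S(f_3,h_4), S(f_2,h_5), S(f_3,h_5), S(h_4,h_5), S(f_1,h_6), S(f_2,h_6), S(f_3,h_6), S(h_4,h_6), S(h_5,h_6), S(f_1,h_7), S(f_2,h_7), S(f_3,h_7), S(h_4,h_7), S(h_5,h_7), S(h_6,h_7)) all reduce to 0 modulo the current basis, so we have a Gröbner basis.
Inter-reduce: drop elements whose leading term is divisible by another's, tail-reduce, and make monic.
Reduced Gröbner basis: {b**2 - 3*b + 3, a - b}.
Label its elements g_1 = b**2 - 3*b + 3, g_2 = a - b.

Reduce p = -a*b**2 - 2*a**2 - 3*a + b - 1 modulo G:
  leading term a*b**2: subtract (-a)·g_1 from -a*b**2 - 2*a**2 - 3*a + b - 1 → -2*a**2 - 3*a*b + b - 1
  leading term a**2: subtract (-2*a)·g_2 from -2*a**2 - 3*a*b + b - 1 → 2*a*b + b - 1
  leading term a*b: subtract (2*b)·g_2 from 2*a*b + b - 1 → 2*b**2 + b - 1
  leading term b**2: subtract (2)·g_1 from 2*b**2 + b - 1 → 0
  normal form = 0.
Since the normal form is 0, p ∈ I.

-a*b**2 - 2*a**2 - 3*a + b - 1 lies in I (it reduces to 0).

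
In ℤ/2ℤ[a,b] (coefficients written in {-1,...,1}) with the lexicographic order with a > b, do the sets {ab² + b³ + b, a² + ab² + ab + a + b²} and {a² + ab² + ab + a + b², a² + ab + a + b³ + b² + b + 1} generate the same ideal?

Two ideals are equal iff their reduced Gröbner bases coincide (the reduced basis is unique for a fixed ordering).
Buchberger on the first generating set:
f_1 = ab² + b³ + b, LT = ab².
f_2 = a² + ab² + ab + a + b², LT = a².

S(f_1,f_2): lcm = a²b². S = ab⁴ + ab² + ab + b⁴.
  leading term ab⁴: subtract (b²)·f_1 from ab⁴ + ab² + ab + b⁴ → ab² + ab + b⁵ + b⁴ + b³
  leading term ab²: subtract (1)·f_1 from ab² + ab + b⁵ + b⁴ + b³ → ab + b⁵ + b⁴ + b
  leading term ab: no divisor's leading term divides it; move ab to the remainder.
  leading term b⁵: no divisor's leading term divides it; move b⁵ to the remainder.
  leading term b⁴: no divisor's leading term divides it; move b⁴ to the remainder.
  leading term b: no divisor's leading term divides it; move b to the remainder.
  remainder ab + b⁵ + b⁴ + b ≠ 0; add g_3 = ab + b⁵ + b⁴ + b to the basis.

S(f_1,g_3): lcm = ab². S = b⁶ + b⁵ + b³ + b² + b.
  leading term b⁶: no divisor's leading term divides it; move b⁶ to the remainder.
  leading term b⁵: no divisor's leading term divides it; move b⁵ to the remainder.
  leading term b³: no divisor's leading term divides it; move b³ to the remainder.
  leading term b²: no divisor's leading term divides it; move b² to the remainder.
  leading term b: no divisor's leading term divides it; move b to the remainder.
  remainder b⁶ + b⁵ + b³ + b² + b ≠ 0; add g_4 = b⁶ + b⁵ + b³ + b² + b to the basis.

The other S-polynomials (S(f_2,g_3), S(f_1,g_4), S(f_2,g_4), S(g_3,g_4)) all reduce to 0 modulo the current basis, so we have a Gröbner basis.
Inter-reduce: drop elements whose leading term is divisible by another's, tail-reduce, and make monic.
Reduced Gröbner basis: {a² + a + b⁵ + b⁴ + b³ + b², ab + b⁵ + b⁴ + b, b⁶ + b⁵ + b³ + b² + b}.

Buchberger on the second generating set:
h_1 = a² + ab² + ab + a + b², LT = a².
h_2 = a² + ab + a + b³ + b² + b + 1, LT = a².

S(h_1,h_2): lcm = a². S = ab² + b³ + b + 1.
  leading term ab²: no divisor's leading term divides it; move ab² to the remainder.
  leading term b³: no divisor's leading term divides it; move b³ to the remainder.
  leading term b: no divisor's leading term divides it; move b to the remainder.
  leading term 1: no divisor's leading term divides it; move 1 to the remainder.
  remainder ab² + b³ + b + 1 ≠ 0; add k_3 = ab² + b³ + b + 1 to the basis.

S(h_1,k_3): lcm = a²b². S = ab⁴ + ab² + ab + a + b⁴.
  leading term ab⁴: subtract (b²)·k_3 from ab⁴ + ab² + ab + a + b⁴ → ab² + ab + a + b⁵ + b⁴ + b³ + b²
  leading term ab²: subtract (1)·k_3 from ab² + ab + a + b⁵ + b⁴ + b³ + b² → ab + a + b⁵ + b⁴ + b² + b + 1
  leading term ab: no divisor's leading term divides it; move ab to the remainder.
  leading term a: no divisor's leading term divides it; move a to the remainder.
  leading term b⁵: no divisor's leading term divides it; move b⁵ to the remainder.
  leading term b⁴: no divisor's leading term divides it; move b⁴ to the remainder.
  leading term b²: no divisor's leading term divides it; move b² to the remainder.
  leading term b: no divisor's leading term divides it; move b to the remainder.
  leading term 1: no divisor's leading term divides it; move 1 to the remainder.
  remainder ab + a + b⁵ + b⁴ + b² + b + 1 ≠ 0; add k_4 = ab + a + b⁵ + b⁴ + b² + b + 1 to the basis.

S(h_1,k_4): lcm = a²b. S = a² + ab⁵ + ab⁴ + ab³ + a + b³.
  leading term a²: subtract (1)·h_1 from a² + ab⁵ + ab⁴ + ab³ + a + b³ → ab⁵ + ab⁴ + ab³ + ab² + ab + b³ + b²
  leading term ab⁵: subtract (b³)·k_3 from ab⁵ + ab⁴ + ab³ + ab² + ab + b³ + b² → ab⁴ + ab³ + ab² + ab + b⁶ + b⁴ + b²
  leading term ab⁴: subtract (b²)·k_3 from ab⁴ + ab³ + ab² + ab + b⁶ + b⁴ + b² → ab³ + ab² + ab + b⁶ + b⁵ + b⁴ + b³
  leading term ab³: subtract (b)·k_3 from ab³ + ab² + ab + b⁶ + b⁵ + b⁴ + b³ → ab² + ab + b⁶ + b⁵ + b³ + b² + b
  leading term ab²: subtract (1)·k_3 from ab² + ab + b⁶ + b⁵ + b³ + b² + b → ab + b⁶ + b⁵ + b² + 1
  leading term ab: subtract (1)·k_4 from ab + b⁶ + b⁵ + b² + 1 → a + b⁶ + b⁴ + b
  leading term a: no divisor's leading term divides it; move a to the remainder.
  leading term b⁶: no divisor's leading term divides it; move b⁶ to the remainder.
  leading term b⁴: no divisor's leading term divides it; move b⁴ to the remainder.
  leading term b: no divisor's leading term divides it; move b to the remainder.
  remainder a + b⁶ + b⁴ + b ≠ 0; add k_5 = a + b⁶ + b⁴ + b to the basis.

S(h_1,k_5): lcm = a². S = ab⁶ + ab⁴ + ab² + a + b².
  leading term ab⁶: subtract (b⁴)·k_3 from ab⁶ + ab⁴ + ab² + a + b² → ab⁴ + ab² + a + b⁷ + b⁵ + b⁴ + b²
  leading term ab⁴: subtract (b²)·k_3 from ab⁴ + ab² + a + b⁷ + b⁵ + b⁴ + b² → ab² + a + b⁷ + b⁴ + b³
  leading term ab²: subtract (1)·k_3 from ab² + a + b⁷ + b⁴ + b³ → a + b⁷ + b⁴ + b + 1
  leading term a: subtract (1)·k_5 from a + b⁷ + b⁴ + b + 1 → b⁷ + b⁶ + 1
  leading term b⁷: no divisor's leading term divides it; move b⁷ to the remainder.
  leading term b⁶: no divisor's leading term divides it; move b⁶ to the remainder.
  leading term 1: no divisor's leading term divides it; move 1 to the remainder.
  remainder b⁷ + b⁶ + 1 ≠ 0; add k_6 = b⁷ + b⁶ + 1 to the basis.

The other S-polynomials (S(h_2,k_3), S(h_2,k_4), S(k_3,k_4), S(h_2,k_5), S(k_3,k_5), S(k_4,k_5), S(h_1,k_6), S(h_2,k_6), S(k_3,k_6), S(k_4,k_6), S(k_5,k_6)) all reduce to 0 modulo the current basis, so we have a Gröbner basis.
Inter-reduce: drop elements whose leading term is divisible by another's, tail-reduce, and make monic.
Reduced Gröbner basis: {a + b⁶ + b⁴ + b, b⁷ + b⁶ + 1}.

These differ, so the ideals are not equal.

No, the ideals differ.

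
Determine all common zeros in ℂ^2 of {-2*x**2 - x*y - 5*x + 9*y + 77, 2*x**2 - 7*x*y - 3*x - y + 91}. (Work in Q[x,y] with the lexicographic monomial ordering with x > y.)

{(-4, -5), (3/2 + sqrt(65)/2, -13/8 + 5*sqrt(65)/8), (3/2 - sqrt(65)/2, -5*sqrt(65)/8 - 13/8)}

Compute a lex Gröbner basis by Buchberger's algorithm.
f_1 = -2*x**2 - x*y - 5*x + 9*y + 77, LT = x**2.
f_2 = 2*x**2 - 7*x*y - 3*x - y + 91, LT = x**2.

S(f_1,f_2): lcm = x**2. S = 4*x*y + 4*x - 4*y - 84.
  reduce S modulo (f_1, f_2):
  remainder 4*x*y + 4*x - 4*y - 84 ≠ 0; add h_3 = 4*x*y + 4*x - 4*y - 84 to the basis.

S(f_1,h_3): lcm = x**2*y. S = -x**2 + 1/2*x*y**2 + 7/2*x*y + 21*x - 9/2*y**2 - 77/2*y.
  reduce S modulo (f_1, f_2, h_3):
  remainder 20*x - 4*y**2 - 29*y + 35 ≠ 0; add h_4 = 20*x - 4*y**2 - 29*y + 35 to the basis.

S(h_3,h_4): lcm = x*y. S = x + 1/5*y**3 + 29/20*y**2 - 11/4*y - 21.
  reduce S modulo (f_1, f_2, h_3, h_4):
  remainder 1/5*y**3 + 33/20*y**2 - 13/10*y - 91/4 ≠ 0; add h_5 = 1/5*y**3 + 33/20*y**2 - 13/10*y - 91/4 to the basis.

The other S-polynomials (S(f_2,h_3), S(f_1,h_4), S(f_2,h_4), S(f_1,h_5), S(f_2,h_5), S(h_3,h_5), S(h_4,h_5)) all reduce to 0 modulo the current basis, so we have a Gröbner basis.
Inter-reduce: drop elements whose leading term is divisible by another's, tail-reduce, and make monic.
Reduced Gröbner basis: {x - 1/5*y**2 - 29/20*y + 7/4, y**3 + 33/4*y**2 - 13/2*y - 455/4}.

Since the basis is lex-ordered, y**3 + 33/4*y**2 - 13/2*y - 455/4 is univariate in y. Its roots are {-5, -13/8 + 5*sqrt(65)/8, -5*sqrt(65)/8 - 13/8}. Back-substituting each root into the other basis elements fixes the other coordinates.
  y = -5: the earlier basis element becomes x + 4 = 0, giving x = -4 — point (-4, -5).
  y = -13/8 + 5*sqrt(65)/8: the earlier basis element becomes x - sqrt(65)/2 - 3/2 = 0, giving x = 3/2 + sqrt(65)/2 — point (3/2 + sqrt(65)/2, -13/8 + 5*sqrt(65)/8).
  y = -5*sqrt(65)/8 - 13/8: the earlier basis element becomes x - 3/2 + sqrt(65)/2 = 0, giving x = 3/2 - sqrt(65)/2 — point (3/2 - sqrt(65)/2, -5*sqrt(65)/8 - 13/8).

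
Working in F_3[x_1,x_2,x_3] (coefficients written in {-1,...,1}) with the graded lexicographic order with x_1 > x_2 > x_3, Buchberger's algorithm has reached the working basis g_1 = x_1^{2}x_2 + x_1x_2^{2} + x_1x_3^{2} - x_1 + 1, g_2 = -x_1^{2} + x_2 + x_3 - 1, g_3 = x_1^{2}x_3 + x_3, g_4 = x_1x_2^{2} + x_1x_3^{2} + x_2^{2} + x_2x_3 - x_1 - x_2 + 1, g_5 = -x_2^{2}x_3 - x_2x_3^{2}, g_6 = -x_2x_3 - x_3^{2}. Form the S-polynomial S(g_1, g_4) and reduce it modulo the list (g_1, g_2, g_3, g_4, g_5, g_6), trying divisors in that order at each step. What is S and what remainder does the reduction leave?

lcm(LM(g_1), LM(g_4)) = x_1^{2}x_2^{2}.
S = (lcm/LT(g_1))·g_1 − (lcm/LT(g_4))·g_4 = -x_1^{2}x_3^{2} + x_1x_2^{3} + x_1x_2x_3^{2} - x_1x_2^{2} - x_1x_2x_3 + x_1^{2} - x_1 + x_2.
Reduce S modulo (g_1, g_2, g_3, g_4, g_5, g_6) in that order:
  leading term x_1^{2}x_3^{2}: subtract (x_3^{2})·g_2 from -x_1^{2}x_3^{2} + x_1x_2^{3} + x_1x_2x_3^{2} - x_1x_2^{2} - x_1x_2x_3 + x_1^{2} - x_1 + x_2 → x_1x_2^{3} + x_1x_2x_3^{2} - x_1x_2^{2} - x_1x_2x_3 - x_2x_3^{2} - x_3^{3} + x_1^{2} + x_3^{2} - x_1 + x_2
  leading term x_1x_2^{3}: subtract (x_2)·g_4 from x_1x_2^{3} + x_1x_2x_3^{2} - x_1x_2^{2} - x_1x_2x_3 - x_2x_3^{2} - x_3^{3} + x_1^{2} + x_3^{2} - x_1 + x_2 → -x_1x_2^{2} - x_1x_2x_3 - x_2^{3} - x_2^{2}x_3 - x_2x_3^{2} - x_3^{3} + x_1^{2} + x_1x_2 + x_2^{2} + x_3^{2} - x_1
  leading term x_1x_2^{2}: subtract (-1)·g_4 from -x_1x_2^{2} - x_1x_2x_3 - x_2^{3} - x_2^{2}x_3 - x_2x_3^{2} - x_3^{3} + x_1^{2} + x_1x_2 + x_2^{2} + x_3^{2} - x_1 → -x_1x_2x_3 + x_1x_3^{2} - x_2^{3} - x_2^{2}x_3 - x_2x_3^{2} - x_3^{3} + x_1^{2} + x_1x_2 - x_2^{2} + x_2x_3 + x_3^{2} + x_1 - x_2 + 1
  leading term x_1x_2x_3: subtract (x_1)·g_6 from -x_1x_2x_3 + x_1x_3^{2} - x_2^{3} - x_2^{2}x_3 - x_2x_3^{2} - x_3^{3} + x_1^{2} + x_1x_2 - x_2^{2} + x_2x_3 + x_3^{2} + x_1 - x_2 + 1 → -x_1x_3^{2} - x_2^{3} - x_2^{2}x_3 - x_2x_3^{2} - x_3^{3} + x_1^{2} + x_1x_2 - x_2^{2} + x_2x_3 + x_3^{2} + x_1 - x_2 + 1
  leading term x_1x_3^{2}: no divisor's leading term divides it; move -x_1x_3^{2} to the remainder.
  leading term x_2^{3}: no divisor's leading term divides it; move -x_2^{3} to the remainder.
  leading term x_2^{2}x_3: subtract (1)·g_5 from -x_2^{2}x_3 - x_2x_3^{2} - x_3^{3} + x_1^{2} + x_1x_2 - x_2^{2} + x_2x_3 + x_3^{2} + x_1 - x_2 + 1 → -x_3^{3} + x_1^{2} + x_1x_2 - x_2^{2} + x_2x_3 + x_3^{2} + x_1 - x_2 + 1
  leading term x_3^{3}: no divisor's leading term divides it; move -x_3^{3} to the remainder.
  leading term x_1^{2}: subtract (-1)·g_2 from x_1^{2} + x_1x_2 - x_2^{2} + x_2x_3 + x_3^{2} + x_1 - x_2 + 1 → x_1x_2 - x_2^{2} + x_2x_3 + x_3^{2} + x_1 + x_3
  leading term x_1x_2: no divisor's leading term divides it; move x_1x_2 to the remainder.
  leading term x_2^{2}: no divisor's leading term divides it; move -x_2^{2} to the remainder.
  leading term x_2x_3: subtract (-1)·g_6 from x_2x_3 + x_3^{2} + x_1 + x_3 → x_1 + x_3
  leading term x_1: no divisor's leading term divides it; move x_1 to the remainder.
  leading term x_3: no divisor's leading term divides it; move x_3 to the remainder.
The remainder -x_1x_3^{2} - x_2^{3} - x_3^{3} + x_1x_2 - x_2^{2} + x_1 + x_3 is nonzero, so it would be added as the next basis element.

S(g_1, g_4) = -x_1^{2}x_3^{2} + x_1x_2^{3} + x_1x_2x_3^{2} - x_1x_2^{2} - x_1x_2x_3 + x_1^{2} - x_1 + x_2; remainder on division = -x_1x_3^{2} - x_2^{3} - x_3^{3} + x_1x_2 - x_2^{2} + x_1 + x_3.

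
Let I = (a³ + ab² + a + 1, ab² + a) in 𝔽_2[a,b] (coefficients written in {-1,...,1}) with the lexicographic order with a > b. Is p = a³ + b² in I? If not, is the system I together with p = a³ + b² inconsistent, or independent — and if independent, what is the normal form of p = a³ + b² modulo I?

a³ + b² lies in I (it reduces to 0).

First compute the reduced Gröbner basis of I by Buchberger's algorithm.
f_1 = a³ + ab² + a + 1, LT = a³.
f_2 = ab² + a, LT = ab².

S(f_1,f_2): lcm = a³b². S = a³ + ab⁴ + ab² + b².
  reduce S modulo (f_1, f_2):
  remainder b² + 1 ≠ 0; add h_3 = b² + 1 to the basis.

The other S-polynomials (S(f_1,h_3), S(f_2,h_3)) all reduce to 0 modulo the current basis, so we have a Gröbner basis.
Inter-reduce: drop elements whose leading term is divisible by another's, tail-reduce, and make monic.
Reduced Gröbner basis: {a³ + 1, b² + 1}.
Label its elements g_1 = a³ + 1, g_2 = b² + 1.

Reduce p = a³ + b² modulo G:
  leading term a³: subtract (1)·g_1 from a³ + b² → b² + 1
  leading term b²: subtract (1)·g_2 from b² + 1 → 0
  normal form = 0.
Since the normal form is 0, p ∈ I.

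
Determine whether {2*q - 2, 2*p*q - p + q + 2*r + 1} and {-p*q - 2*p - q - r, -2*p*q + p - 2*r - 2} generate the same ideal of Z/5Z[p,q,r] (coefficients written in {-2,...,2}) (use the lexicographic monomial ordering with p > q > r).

Two ideals are equal iff their reduced Gröbner bases coincide (the reduced basis is unique for a fixed ordering).
Buchberger on the first generating set:
f_1 = 2*q - 2, LT = q.
f_2 = 2*p*q - p + q + 2*r + 1, LT = p*q.

S(f_1,f_2): lcm = p*q. S = 2*p + 2*q - r + 2.
  leading term p: no divisor's leading term divides it; move 2*p to the remainder.
  leading term q: subtract (1)·f_1 from 2*q - r + 2 → -r - 1
  leading term r: no divisor's leading term divides it; move -r to the remainder.
  leading term 1: no divisor's leading term divides it; move -1 to the remainder.
  remainder 2*p - r - 1 ≠ 0; add g_3 = 2*p - r - 1 to the basis.

The other S-polynomials (S(f_1,g_3), S(f_2,g_3)) all reduce to 0 modulo the current basis, so we have a Gröbner basis.
Inter-reduce: drop elements whose leading term is divisible by another's, tail-reduce, and make monic.
Reduced Gröbner basis: {p + 2*r + 2, q - 1}.

Buchberger on the second generating set:
h_1 = -p*q - 2*p - q - r, LT = p*q.
h_2 = -2*p*q + p - 2*r - 2, LT = p*q.

S(h_1,h_2): lcm = p*q. S = q - 1.
  leading term q: no divisor's leading term divides it; move q to the remainder.
  leading term 1: no divisor's leading term divides it; move -1 to the remainder.
  remainder q - 1 ≠ 0; add k_3 = q - 1 to the basis.

S(h_1,k_3): lcm = p*q. S = -2*p + q + r.
  leading term p: no divisor's leading term divides it; move -2*p to the remainder.
  leading term q: subtract (1)·k_3 from q + r → r + 1
  leading term r: no divisor's leading term divides it; move r to the remainder.
  leading term 1: no divisor's leading term divides it; move 1 to the remainder.
  remainder -2*p + r + 1 ≠ 0; add k_4 = -2*p + r + 1 to the basis.

The other S-polynomials (S(h_2,k_3), S(h_1,k_4), S(h_2,k_4), S(k_3,k_4)) all reduce to 0 modulo the current basis, so we have a Gröbner basis.
Inter-reduce: drop elements whose leading term is divisible by another's, tail-reduce, and make monic.
Reduced Gröbner basis: {p + 2*r + 2, q - 1}.

These coincide, so the ideals are equal.

Yes, the ideals are equal.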